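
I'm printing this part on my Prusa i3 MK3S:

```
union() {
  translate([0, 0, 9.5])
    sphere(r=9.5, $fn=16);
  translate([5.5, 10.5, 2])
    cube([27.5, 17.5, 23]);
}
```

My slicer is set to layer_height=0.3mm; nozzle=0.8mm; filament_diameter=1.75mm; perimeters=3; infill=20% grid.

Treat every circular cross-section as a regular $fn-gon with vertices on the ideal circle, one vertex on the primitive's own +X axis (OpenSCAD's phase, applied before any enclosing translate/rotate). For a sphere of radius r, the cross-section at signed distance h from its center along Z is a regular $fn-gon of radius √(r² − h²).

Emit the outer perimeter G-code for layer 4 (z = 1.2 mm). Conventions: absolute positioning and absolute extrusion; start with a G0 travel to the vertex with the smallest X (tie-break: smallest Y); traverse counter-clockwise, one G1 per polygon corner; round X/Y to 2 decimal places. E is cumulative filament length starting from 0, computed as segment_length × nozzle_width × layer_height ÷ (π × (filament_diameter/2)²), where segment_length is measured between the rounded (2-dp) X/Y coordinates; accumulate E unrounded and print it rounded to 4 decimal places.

At z = 1.2 mm: the sphere: section is a regular 16-gon, circumradius = √(r²−h²) = √(9.5²−8.3²) = 4.622; the cube at (5.5, 10.5) is absent (z outside [2, 25]); Combining (union): only the r=9.5 sphere is present, so the union is just that shape — 1 connected region. The outline is a single polygon with 16 vertices. Extrusion per mm of travel: 0.8 × 0.3 / (π × 0.875²) = 0.099780. Accumulating E over each segment gives final E = 2.8793.

G0 X-4.62 Y0.00 Z1.20
G1 X-4.27 Y-1.77 E0.1800
G1 X-3.27 Y-3.27 E0.3599
G1 X-1.77 Y-4.27 E0.5398
G1 X0.00 Y-4.62 E0.7198
G1 X1.77 Y-4.27 E0.8999
G1 X3.27 Y-3.27 E1.0797
G1 X4.27 Y-1.77 E1.2596
G1 X4.62 Y0.00 E1.4397
G1 X4.27 Y1.77 E1.6197
G1 X3.27 Y3.27 E1.7996
G1 X1.77 Y4.27 E1.9794
G1 X0.00 Y4.62 E2.1595
G1 X-1.77 Y4.27 E2.3395
G1 X-3.27 Y3.27 E2.5194
G1 X-4.27 Y1.77 E2.6993
G1 X-4.62 Y0.00 E2.8793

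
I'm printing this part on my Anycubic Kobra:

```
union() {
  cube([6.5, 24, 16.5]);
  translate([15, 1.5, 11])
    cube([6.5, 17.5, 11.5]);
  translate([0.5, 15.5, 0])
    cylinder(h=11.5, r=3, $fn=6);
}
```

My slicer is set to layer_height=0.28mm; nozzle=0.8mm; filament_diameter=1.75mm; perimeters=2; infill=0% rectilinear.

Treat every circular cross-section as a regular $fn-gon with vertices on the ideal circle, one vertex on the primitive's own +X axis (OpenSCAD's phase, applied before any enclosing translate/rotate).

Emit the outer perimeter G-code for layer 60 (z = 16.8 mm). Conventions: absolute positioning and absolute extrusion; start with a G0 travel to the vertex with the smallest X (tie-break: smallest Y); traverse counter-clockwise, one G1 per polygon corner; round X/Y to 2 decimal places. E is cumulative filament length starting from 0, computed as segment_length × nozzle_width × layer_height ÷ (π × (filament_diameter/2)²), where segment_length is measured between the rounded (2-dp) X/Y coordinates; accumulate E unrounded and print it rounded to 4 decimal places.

At z = 16.8 mm: the cube is absent (z outside [0, 16.5]); the cube at (15, 1.5) (footprint 6.5×17.5) is included at this height; the cylinder at (0.5, 15.5) does not reach this height (z outside [0, 11.5]); Taking the union: only the 6.5×17.5 cube at (15, 1.5) is present, so the union is just that shape — 1 connected region. The outline is a single polygon with 4 vertices. Extrusion per mm of travel: 0.8 × 0.28 / (π × 0.875²) = 0.093128. Accumulating E over each segment gives final E = 4.4702.

G0 X15.00 Y1.50 Z16.80
G1 X21.50 Y1.50 E0.6053
G1 X21.50 Y19.00 E2.2351
G1 X15.00 Y19.00 E2.8404
G1 X15.00 Y1.50 E4.4702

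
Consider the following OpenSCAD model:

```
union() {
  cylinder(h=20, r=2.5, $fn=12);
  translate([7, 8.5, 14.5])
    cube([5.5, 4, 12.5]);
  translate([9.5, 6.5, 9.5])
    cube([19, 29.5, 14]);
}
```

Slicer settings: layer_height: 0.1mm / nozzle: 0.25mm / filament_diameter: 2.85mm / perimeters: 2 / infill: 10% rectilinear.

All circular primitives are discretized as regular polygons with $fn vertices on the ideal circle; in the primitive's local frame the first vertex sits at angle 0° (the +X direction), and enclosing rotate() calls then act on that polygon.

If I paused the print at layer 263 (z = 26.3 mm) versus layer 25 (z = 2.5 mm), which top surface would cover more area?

layer 263 (z = 26.3 mm)

Layer 263 (z = 26.3): the cylinder is not intersected at this z (z outside [0, 20]); the 5.5×4 cube at (7, 8.5) contributes its full rectangle (area 22.00 mm²); the cube at (9.5, 6.5) does not reach this height (z outside [9.5, 23.5]); Combining (union): only the 5.5×4 cube at (7, 8.5) is present, so the union is just that shape — area = 22.00 mm². So its area = 22.00 mm². Layer 25 (z = 2.5): the r=2.5 cylinder gives a regular 12-gon of circumradius 2.5 (constant along its height) (area = (12/2)·2.500²·sin(360°/12) = 18.75 mm²); the cube at (7, 8.5) is not intersected at this z (z outside [14.5, 27]); the cube at (9.5, 6.5) is not intersected at this z (z outside [9.5, 23.5]); Taking the union: only the r=2.5 cylinder is present, so the union is just that shape — area = 18.75 mm². So its area = 18.75 mm². Layer 263 is larger (22.00 vs 18.75 mm²).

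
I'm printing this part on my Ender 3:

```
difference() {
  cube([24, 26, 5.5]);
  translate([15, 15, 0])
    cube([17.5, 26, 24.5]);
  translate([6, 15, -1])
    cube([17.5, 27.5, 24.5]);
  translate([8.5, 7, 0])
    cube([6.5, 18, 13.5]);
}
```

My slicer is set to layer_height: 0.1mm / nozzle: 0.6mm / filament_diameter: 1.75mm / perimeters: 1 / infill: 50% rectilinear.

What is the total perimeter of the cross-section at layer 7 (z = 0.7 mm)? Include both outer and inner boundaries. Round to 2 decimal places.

116.00 mm

At z = 0.7 mm: the 24×26 cube contributes its full rectangle (perimeter 100.00 mm); the 17.5×26 cube at (15, 15) contributes its full rectangle (perimeter 87.00 mm); the 17.5×27.5 cube at (6, 15) contributes its full rectangle (perimeter 90.00 mm); the cube at (8.5, 7) (footprint 6.5×18) is included at this height (perimeter 49.00 mm); After the difference (first − rest): starting from the 24×26 cube, the 17.5×26 cube at (15, 15) partially overlaps it — only the 99.00 mm² overlap (of its 455.00 mm²) is removed, clipping the outline; the 17.5×27.5 cube at (6, 15) partially overlaps it — only the 99.00 mm² overlap (of its 481.25 mm²) is removed, clipping the outline; the 6.5×18 cube at (8.5, 7) partially overlaps it — only the 52.00 mm² overlap (of its 117.00 mm²) is removed, clipping the outline — boundary = 116.00 mm. Overall, the cross-section is a single solid region. Total boundary length (outer) = 116.00 mm.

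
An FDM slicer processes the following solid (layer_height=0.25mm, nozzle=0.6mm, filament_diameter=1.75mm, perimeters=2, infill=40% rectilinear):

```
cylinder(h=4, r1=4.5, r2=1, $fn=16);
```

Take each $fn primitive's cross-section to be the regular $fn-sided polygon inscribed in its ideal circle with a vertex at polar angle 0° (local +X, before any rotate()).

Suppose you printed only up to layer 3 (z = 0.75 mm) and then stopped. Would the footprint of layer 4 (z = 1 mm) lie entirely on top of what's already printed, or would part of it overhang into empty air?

Compare the two slices. At z = 0.75: the cone (r1=4.5→r2=1) has section circumradius 3.844 here — a regular 16-gon (area = (16/2)·3.844²·sin(360°/16) = 45.23 mm²). At z = 1: the cone (r1=4.5→r2=1) has section circumradius 3.625 here — a regular 16-gon (area = (16/2)·3.625²·sin(360°/16) = 40.23 mm²). Checking containment: the cross-section at z = 1 is a subset of the cross-section at z = 0.75.

entirely on top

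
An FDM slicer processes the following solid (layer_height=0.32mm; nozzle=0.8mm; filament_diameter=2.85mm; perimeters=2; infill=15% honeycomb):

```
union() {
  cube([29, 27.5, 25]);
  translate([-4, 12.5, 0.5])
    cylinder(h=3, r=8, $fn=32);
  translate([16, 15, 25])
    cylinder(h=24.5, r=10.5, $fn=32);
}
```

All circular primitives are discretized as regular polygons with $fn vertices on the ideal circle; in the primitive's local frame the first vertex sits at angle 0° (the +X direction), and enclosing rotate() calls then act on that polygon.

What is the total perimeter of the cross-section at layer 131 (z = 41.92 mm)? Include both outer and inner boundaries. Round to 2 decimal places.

At z = 41.92 mm: the cube is absent (z outside [0, 25]); the cylinder at (-4, 12.5) is absent (z outside [0.5, 3.5]); the r=10.5 cylinder at (16, 15) gives a regular 32-gon of circumradius 10.5 (constant along its height) (perimeter = 2·32·10.500·sin(180°/32) = 65.87 mm); Taking the union: only the r=10.5 cylinder at (16, 15) is present, so the union is just that shape — boundary = 65.87 mm. Overall, the cross-section is a single solid region. Total boundary length (outer) = 65.87 mm.

65.87 mm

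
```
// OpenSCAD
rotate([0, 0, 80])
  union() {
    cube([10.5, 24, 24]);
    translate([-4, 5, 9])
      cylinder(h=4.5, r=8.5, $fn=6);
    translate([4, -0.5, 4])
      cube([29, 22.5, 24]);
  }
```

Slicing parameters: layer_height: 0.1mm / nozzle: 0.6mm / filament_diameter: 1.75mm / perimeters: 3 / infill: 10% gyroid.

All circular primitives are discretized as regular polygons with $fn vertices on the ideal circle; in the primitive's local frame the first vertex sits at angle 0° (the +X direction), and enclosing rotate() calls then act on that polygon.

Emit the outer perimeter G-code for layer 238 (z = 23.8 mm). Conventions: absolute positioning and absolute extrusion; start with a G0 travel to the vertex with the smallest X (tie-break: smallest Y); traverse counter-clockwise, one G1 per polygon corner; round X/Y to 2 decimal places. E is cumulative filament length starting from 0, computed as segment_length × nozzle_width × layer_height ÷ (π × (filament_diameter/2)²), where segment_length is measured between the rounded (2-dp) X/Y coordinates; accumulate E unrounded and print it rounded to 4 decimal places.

At z = 23.8 mm: the cube is present — its section is the full 10.5×24 rectangle; the cylinder at (-4, 5) is absent (z outside [9, 13.5]); the cube at (4, -0.5) is present — its section is the full 29×22.5 rectangle; Combining (union): the regions partially overlap (shared area 143.00 mm²), so overlapping operands fuse into one piece — 1 connected region; (whole slice rotated 80° about Z — lengths, areas and connectivity unchanged). The outline is a single polygon with 8 vertices. Extrusion per mm of travel: 0.6 × 0.1 / (π × 0.875²) = 0.024945. Accumulating E over each segment gives final E = 2.8691.

G0 X-23.64 Y4.17 Z23.80
G1 X0.00 Y0.00 E0.5988
G1 X0.69 Y3.94 E0.6986
G1 X1.19 Y3.85 E0.7113
G1 X6.22 Y32.41 E1.4347
G1 X-15.94 Y36.32 E1.9960
G1 X-19.84 Y14.16 E2.5573
G1 X-21.81 Y14.51 E2.6072
G1 X-23.64 Y4.17 E2.8691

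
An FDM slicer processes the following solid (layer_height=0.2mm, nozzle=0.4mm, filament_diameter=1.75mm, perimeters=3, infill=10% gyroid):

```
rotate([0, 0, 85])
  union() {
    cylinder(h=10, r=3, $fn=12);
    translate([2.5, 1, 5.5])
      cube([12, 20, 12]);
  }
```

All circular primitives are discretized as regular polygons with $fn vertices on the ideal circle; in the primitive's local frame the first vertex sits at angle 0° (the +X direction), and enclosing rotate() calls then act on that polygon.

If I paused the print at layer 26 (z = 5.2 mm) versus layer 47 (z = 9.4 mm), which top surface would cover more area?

layer 47 (z = 9.4 mm)

Layer 26 (z = 5.2): the r=3 cylinder contributes a regular 12-gon of circumradius 3 (area = (12/2)·3.000²·sin(360°/12) = 27.00 mm²); the cube at (2.5, 1) does not reach this height (z outside [5.5, 17.5]); Taking the union: only the r=3 cylinder is present, so the union is just that shape — area = 27.00 mm²; (rotated 85° about Z; rotation is an isometry so areas/perimeters/island counts are preserved). So its area = 27.00 mm². Layer 47 (z = 9.4): the r=3 cylinder contributes a regular 12-gon of circumradius 3 (area = (12/2)·3.000²·sin(360°/12) = 27.00 mm²); the cube at (2.5, 1) (footprint 12×20) is included at this height (area 240.00 mm²); Taking the union: the regions partially overlap — summed areas 267.00 mm² minus the doubly-counted overlap 0.09 mm² gives 266.91 mm² — area = 266.91 mm²; (rotated 85° about Z; rotation is an isometry so areas/perimeters/island counts are preserved). So its area = 266.91 mm². Layer 47 is larger (266.91 vs 27.00 mm²).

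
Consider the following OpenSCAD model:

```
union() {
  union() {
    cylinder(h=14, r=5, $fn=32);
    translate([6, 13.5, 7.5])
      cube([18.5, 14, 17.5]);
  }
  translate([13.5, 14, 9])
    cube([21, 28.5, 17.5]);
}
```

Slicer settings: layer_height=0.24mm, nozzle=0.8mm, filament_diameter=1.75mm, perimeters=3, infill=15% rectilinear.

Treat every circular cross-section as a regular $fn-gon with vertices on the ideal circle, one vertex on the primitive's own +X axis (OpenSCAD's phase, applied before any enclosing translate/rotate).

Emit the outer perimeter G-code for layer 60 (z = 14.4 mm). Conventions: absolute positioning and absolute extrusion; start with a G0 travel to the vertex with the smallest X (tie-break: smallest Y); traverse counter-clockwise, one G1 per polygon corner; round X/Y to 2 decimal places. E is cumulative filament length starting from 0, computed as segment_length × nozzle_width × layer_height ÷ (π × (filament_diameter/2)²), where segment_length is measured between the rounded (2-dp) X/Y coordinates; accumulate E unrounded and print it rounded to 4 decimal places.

G0 X6.00 Y13.50 Z14.40
G1 X24.50 Y13.50 E1.4767
G1 X24.50 Y14.00 E1.5167
G1 X34.50 Y14.00 E2.3149
G1 X34.50 Y42.50 E4.5899
G1 X13.50 Y42.50 E6.2662
G1 X13.50 Y27.50 E7.4636
G1 X6.00 Y27.50 E8.0623
G1 X6.00 Y13.50 E9.1798

At z = 14.4 mm: the cylinder is absent (z outside [0, 14]); the cube at (6, 13.5) (footprint 18.5×14) is included at this height; Combining (union): only the 18.5×14 cube at (6, 13.5) is present, so the union is just that shape — 1 connected region; the cube at (13.5, 14) (footprint 21×28.5) is included at this height; Combining (union): the regions partially overlap (shared area 148.50 mm²), so overlapping operands fuse into one piece — 1 connected region. The outline is a single polygon with 8 vertices. Extrusion per mm of travel: 0.8 × 0.24 / (π × 0.875²) = 0.079824. Accumulating E over each segment gives final E = 9.1798.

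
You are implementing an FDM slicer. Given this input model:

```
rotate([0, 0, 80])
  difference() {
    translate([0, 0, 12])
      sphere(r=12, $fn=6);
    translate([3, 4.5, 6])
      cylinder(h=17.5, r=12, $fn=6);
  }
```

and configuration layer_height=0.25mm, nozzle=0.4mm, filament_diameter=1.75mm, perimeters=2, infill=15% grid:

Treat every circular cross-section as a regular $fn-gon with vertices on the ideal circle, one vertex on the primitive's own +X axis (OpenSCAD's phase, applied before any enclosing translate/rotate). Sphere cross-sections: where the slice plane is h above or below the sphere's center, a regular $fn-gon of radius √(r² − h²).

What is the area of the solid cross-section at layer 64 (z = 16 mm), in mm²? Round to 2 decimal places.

At z = 16 mm: the r=12 sphere contributes a regular 6-gon of circumradius √(12²−4²) = 11.314 (area = (6/2)·11.314²·sin(360°/6) = 332.55 mm²); the r=12 cylinder at (3, 4.5) gives a regular 6-gon of circumradius 12 (constant along its height) (area = (6/2)·12.000²·sin(360°/6) = 374.12 mm²); Taking the first minus the rest: starting from the r=12 sphere (332.55 mm²), the r=12 cylinder at (3, 4.5) partially overlaps it — only the 240.17 mm² overlap (of its 374.12 mm²) is removed, clipping the outline — area = 92.38 mm²; (rotated 80° about Z; rotation is an isometry so areas/perimeters/island counts are preserved). Overall, the cross-section is a single solid region. Net area = 92.38 mm².

92.38 mm²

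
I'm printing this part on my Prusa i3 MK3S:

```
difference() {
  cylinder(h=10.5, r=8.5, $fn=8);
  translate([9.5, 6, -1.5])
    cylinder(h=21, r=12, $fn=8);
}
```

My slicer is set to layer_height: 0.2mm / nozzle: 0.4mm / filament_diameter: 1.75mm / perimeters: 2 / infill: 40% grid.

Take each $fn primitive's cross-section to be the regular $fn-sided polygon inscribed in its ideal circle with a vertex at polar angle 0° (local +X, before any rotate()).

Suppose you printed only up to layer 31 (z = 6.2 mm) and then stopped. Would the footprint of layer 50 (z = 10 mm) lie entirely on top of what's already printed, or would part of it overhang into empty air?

Compare the two slices. At z = 6.2: the cylinder: section is a regular 8-gon, circumradius r=8.5 (area = (8/2)·8.500²·sin(360°/8) = 204.35 mm²); the r=12 cylinder at (9.5, 6) contributes a regular 8-gon of circumradius 12 (area = (8/2)·12.000²·sin(360°/8) = 407.29 mm²); After the difference (first − rest): starting from the r=8.5 cylinder (204.35 mm²), the r=12 cylinder at (9.5, 6) partially overlaps it — only the 89.02 mm² overlap (of its 407.29 mm²) is removed, clipping the outline — area = 115.33 mm². At z = 10: the r=8.5 cylinder gives a regular 8-gon of circumradius 8.5 (constant along its height) (area = (8/2)·8.500²·sin(360°/8) = 204.35 mm²); the r=12 cylinder at (9.5, 6) contributes a regular 8-gon of circumradius 12 (area = (8/2)·12.000²·sin(360°/8) = 407.29 mm²); Subtracting the remaining from the first: starting from the r=8.5 cylinder (204.35 mm²), the r=12 cylinder at (9.5, 6) partially overlaps it — only the 89.02 mm² overlap (of its 407.29 mm²) is removed, clipping the outline — area = 115.33 mm². Checking containment: the cross-section at z = 10 is a subset of the cross-section at z = 6.2.

entirely on top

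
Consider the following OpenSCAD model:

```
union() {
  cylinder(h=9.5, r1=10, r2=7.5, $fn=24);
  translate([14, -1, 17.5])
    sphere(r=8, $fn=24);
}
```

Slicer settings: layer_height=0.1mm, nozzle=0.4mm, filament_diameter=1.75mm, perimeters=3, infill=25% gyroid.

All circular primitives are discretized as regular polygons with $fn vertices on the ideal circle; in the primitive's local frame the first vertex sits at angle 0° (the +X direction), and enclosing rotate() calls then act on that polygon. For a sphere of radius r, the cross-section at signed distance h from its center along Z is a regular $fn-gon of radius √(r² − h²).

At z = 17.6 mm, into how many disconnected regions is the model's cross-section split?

1

At z = 17.6 mm: the cone is not intersected at this z (z outside [0, 9.5]); the r=8 sphere at (14, -1) contributes a regular 24-gon of circumradius √(8²−0.1²) = 7.999; Combining (union): only the r=8 sphere at (14, -1) is present, so the union is just that shape — 1 connected region. The result has 1 disconnected region.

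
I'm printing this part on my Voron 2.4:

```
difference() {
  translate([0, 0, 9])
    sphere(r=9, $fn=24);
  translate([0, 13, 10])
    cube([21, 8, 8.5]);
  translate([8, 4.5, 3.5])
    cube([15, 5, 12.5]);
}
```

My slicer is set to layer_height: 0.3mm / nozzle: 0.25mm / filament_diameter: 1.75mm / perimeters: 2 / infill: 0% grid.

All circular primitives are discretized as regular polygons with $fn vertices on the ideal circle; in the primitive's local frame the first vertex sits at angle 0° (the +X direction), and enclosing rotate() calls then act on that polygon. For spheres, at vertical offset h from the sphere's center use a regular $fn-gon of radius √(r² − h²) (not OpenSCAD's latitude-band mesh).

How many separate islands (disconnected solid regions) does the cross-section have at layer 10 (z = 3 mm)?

At z = 3 mm: the sphere: section is a regular 24-gon, circumradius = √(r²−h²) = √(9²−6²) = 6.708; the cube at (0, 13) does not reach this height (z outside [10, 18.5]); the cube at (8, 4.5) does not reach this height (z outside [3.5, 16]); Subtracting the remaining from the first: none of the subtracted shapes is present at this height, so the r=9 sphere is unchanged — 1 connected region. Overall, the cross-section is a single solid region. Island count = 1.

1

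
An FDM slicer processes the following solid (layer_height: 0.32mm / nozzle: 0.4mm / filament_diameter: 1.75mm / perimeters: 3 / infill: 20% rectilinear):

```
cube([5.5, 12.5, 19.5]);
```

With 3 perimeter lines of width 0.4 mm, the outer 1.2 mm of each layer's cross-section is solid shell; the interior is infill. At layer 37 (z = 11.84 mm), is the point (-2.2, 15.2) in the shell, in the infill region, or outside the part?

At z = 11.84 mm: the cube (footprint 5.5×12.5) is included at this height. Overall, the cross-section is a single solid region. The nearest boundary edge runs (5.50, 12.50)→(0.00, 12.50); distance from the point to it = 3.48 mm. The point is not inside any of the regions above, so it lies outside the cross-section (3.48 mm from the nearest boundary).

outside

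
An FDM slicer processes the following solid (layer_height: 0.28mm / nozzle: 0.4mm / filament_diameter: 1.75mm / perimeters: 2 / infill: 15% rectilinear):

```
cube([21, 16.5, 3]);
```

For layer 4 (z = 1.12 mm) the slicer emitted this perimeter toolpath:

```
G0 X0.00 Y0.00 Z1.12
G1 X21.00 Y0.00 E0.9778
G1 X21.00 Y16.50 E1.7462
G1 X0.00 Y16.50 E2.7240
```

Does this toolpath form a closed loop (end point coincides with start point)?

Start point (G0): (0.00, 0.00). End point (last G1): the path does not return to the start — open.

no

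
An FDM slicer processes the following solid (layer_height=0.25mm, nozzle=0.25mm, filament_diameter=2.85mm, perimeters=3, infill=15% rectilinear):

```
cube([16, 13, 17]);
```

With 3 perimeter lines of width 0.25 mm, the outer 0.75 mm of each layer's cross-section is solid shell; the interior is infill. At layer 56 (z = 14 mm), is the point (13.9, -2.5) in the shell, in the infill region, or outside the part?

At z = 14 mm: the 16×13 cube contributes its full rectangle. Overall, the cross-section is a single solid region. The nearest boundary edge runs (0.00, 0.00)→(16.00, 0.00); distance from the point to it = 2.50 mm. The point is not inside any of the regions above, so it lies outside the cross-section (2.50 mm from the nearest boundary).

outside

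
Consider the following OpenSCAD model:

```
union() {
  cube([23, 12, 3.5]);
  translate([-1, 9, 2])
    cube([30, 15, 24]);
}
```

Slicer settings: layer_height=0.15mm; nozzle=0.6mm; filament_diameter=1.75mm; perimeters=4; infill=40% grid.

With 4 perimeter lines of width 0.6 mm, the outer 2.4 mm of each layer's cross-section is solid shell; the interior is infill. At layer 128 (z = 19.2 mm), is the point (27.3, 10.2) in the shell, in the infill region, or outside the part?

At z = 19.2 mm: the cube does not reach this height (z outside [0, 3.5]); the 30×15 cube at (-1, 9) contributes its full rectangle; Taking the union: only the 30×15 cube at (-1, 9) is present, so the union is just that shape — 1 connected region. Overall, the cross-section is a single solid region. The nearest boundary edge runs (-1.00, 9.00)→(29.00, 9.00); distance from the point to it = 1.20 mm. The point is inside the cross-section, 1.20 mm from the nearest boundary — within the 2.4 mm shell band (4 × 0.6).

shell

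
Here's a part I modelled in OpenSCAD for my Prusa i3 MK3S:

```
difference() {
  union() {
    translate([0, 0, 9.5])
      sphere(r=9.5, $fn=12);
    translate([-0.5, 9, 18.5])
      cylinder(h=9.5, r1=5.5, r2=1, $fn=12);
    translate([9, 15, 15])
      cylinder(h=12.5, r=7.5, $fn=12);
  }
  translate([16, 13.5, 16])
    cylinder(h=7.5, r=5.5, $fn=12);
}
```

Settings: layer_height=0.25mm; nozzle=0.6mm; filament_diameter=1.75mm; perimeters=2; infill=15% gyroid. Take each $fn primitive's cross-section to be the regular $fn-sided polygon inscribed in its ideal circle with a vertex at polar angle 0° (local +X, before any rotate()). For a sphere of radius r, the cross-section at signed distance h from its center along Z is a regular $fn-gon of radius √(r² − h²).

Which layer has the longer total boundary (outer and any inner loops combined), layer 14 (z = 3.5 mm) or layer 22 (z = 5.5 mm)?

layer 22 (z = 5.5 mm)

Layer 14 (z = 3.5): the r=9.5 sphere contributes a regular 12-gon of circumradius √(9.5²−6²) = 7.365 (perimeter = 2·12·7.365·sin(180°/12) = 45.75 mm); the cone at (-0.5, 9) does not reach this height (z outside [18.5, 28]); the cylinder at (9, 15) is absent (z outside [15, 27.5]); Combining (union): only the r=9.5 sphere is present, so the union is just that shape — boundary = 45.75 mm; the cylinder at (16, 13.5) is not intersected at this z (z outside [16, 23.5]); After the difference (first − rest): none of the subtracted shapes is present at this height, so the result so far is unchanged — boundary = 45.75 mm. So its perimeter = 45.75 mm. Layer 22 (z = 5.5): the r=9.5 sphere contributes a regular 12-gon of circumradius √(9.5²−4²) = 8.617 (perimeter = 2·12·8.617·sin(180°/12) = 53.52 mm); the cone at (-0.5, 9) does not reach this height (z outside [18.5, 28]); the cylinder at (9, 15) is absent (z outside [15, 27.5]); Combining (union): only the r=9.5 sphere is present, so the union is just that shape — boundary = 53.52 mm; the cylinder at (16, 13.5) is not intersected at this z (z outside [16, 23.5]); Subtracting the remaining from the first: none of the subtracted shapes is present at this height, so the result so far is unchanged — boundary = 53.52 mm. So its perimeter = 53.52 mm. Layer 22 is larger (53.52 vs 45.75 mm).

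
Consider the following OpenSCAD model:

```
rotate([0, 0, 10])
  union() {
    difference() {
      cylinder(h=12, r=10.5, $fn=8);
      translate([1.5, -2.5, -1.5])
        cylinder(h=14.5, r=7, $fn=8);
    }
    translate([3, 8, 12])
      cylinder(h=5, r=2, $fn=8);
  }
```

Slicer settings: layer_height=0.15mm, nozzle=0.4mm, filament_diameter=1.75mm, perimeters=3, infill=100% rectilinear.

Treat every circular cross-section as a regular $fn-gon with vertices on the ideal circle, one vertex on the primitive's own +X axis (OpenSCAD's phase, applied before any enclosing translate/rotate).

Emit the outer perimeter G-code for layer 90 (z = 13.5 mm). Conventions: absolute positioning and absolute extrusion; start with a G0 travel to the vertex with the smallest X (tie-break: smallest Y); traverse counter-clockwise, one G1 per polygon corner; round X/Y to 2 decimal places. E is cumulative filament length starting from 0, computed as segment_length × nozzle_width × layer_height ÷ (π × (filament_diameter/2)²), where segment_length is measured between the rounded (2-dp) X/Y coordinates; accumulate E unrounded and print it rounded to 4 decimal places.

G0 X-0.40 Y8.05 Z13.50
G1 X0.42 Y6.76 E0.0381
G1 X1.91 Y6.43 E0.0762
G1 X3.20 Y7.25 E0.1143
G1 X3.53 Y8.75 E0.1526
G1 X2.71 Y10.04 E0.1908
G1 X1.22 Y10.37 E0.2288
G1 X-0.07 Y9.55 E0.2670
G1 X-0.40 Y8.05 E0.3053

At z = 13.5 mm: the cylinder does not reach this height (z outside [0, 12]); the cylinder at (1.5, -2.5) does not reach this height (z outside [-1.5, 13]); After the difference (first − rest): the first operand is absent here, so nothing remains; the cylinder at (3, 8): section is a regular 8-gon, circumradius r=2; Combining (union): only the r=2 cylinder at (3, 8) is present, so the union is just that shape — 1 connected region; (rotated 10° about Z; rotation is an isometry so areas/perimeters/island counts are preserved). The outline is a single polygon with 8 vertices. Extrusion per mm of travel: 0.4 × 0.15 / (π × 0.875²) = 0.024945. Accumulating E over each segment gives final E = 0.3053.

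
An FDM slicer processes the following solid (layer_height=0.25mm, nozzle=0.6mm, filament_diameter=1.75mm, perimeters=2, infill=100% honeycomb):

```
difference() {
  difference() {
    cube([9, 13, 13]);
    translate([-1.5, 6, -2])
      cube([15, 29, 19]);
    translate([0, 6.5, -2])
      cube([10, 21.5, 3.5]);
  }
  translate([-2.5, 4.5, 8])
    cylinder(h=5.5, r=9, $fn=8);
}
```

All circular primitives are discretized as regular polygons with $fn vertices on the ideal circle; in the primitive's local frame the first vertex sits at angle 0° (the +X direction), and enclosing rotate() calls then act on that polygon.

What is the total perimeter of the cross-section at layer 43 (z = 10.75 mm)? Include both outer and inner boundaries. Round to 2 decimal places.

At z = 10.75 mm: the cube (footprint 9×13) is included at this height (perimeter 44.00 mm); the cube at (-1.5, 6) (footprint 15×29) is included at this height (perimeter 88.00 mm); the cube at (0, 6.5) is not intersected at this z (z outside [-2, 1.5]); After the difference (first − rest): starting from the 9×13 cube, the 15×29 cube at (-1.5, 6) partially overlaps it — only the 63.00 mm² overlap (of its 435.00 mm²) is removed, clipping the outline — boundary = 30.00 mm; the cylinder at (-2.5, 4.5): section is a regular 8-gon, circumradius r=9 (perimeter = 2·8·9.000·sin(180°/8) = 55.11 mm); Subtracting the remaining from the first: starting from the result so far, the r=9 cylinder at (-2.5, 4.5) partially overlaps it — only the 34.34 mm² overlap (of its 229.10 mm²) is removed, clipping the outline — boundary = 19.98 mm. Overall, the cross-section is a single solid region. Total boundary length (outer) = 19.98 mm.

19.98 mm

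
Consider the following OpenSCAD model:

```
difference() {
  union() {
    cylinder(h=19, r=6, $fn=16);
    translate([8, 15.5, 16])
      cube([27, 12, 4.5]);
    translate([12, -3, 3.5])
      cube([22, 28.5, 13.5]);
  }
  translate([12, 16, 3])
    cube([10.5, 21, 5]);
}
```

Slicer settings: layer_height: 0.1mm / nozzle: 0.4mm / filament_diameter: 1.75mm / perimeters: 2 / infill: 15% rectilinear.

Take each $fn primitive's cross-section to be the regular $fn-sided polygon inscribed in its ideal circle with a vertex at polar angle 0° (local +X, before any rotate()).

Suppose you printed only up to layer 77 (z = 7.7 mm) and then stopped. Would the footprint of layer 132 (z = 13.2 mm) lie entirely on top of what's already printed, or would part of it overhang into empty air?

Compare the two slices. At z = 7.7: the r=6 cylinder contributes a regular 16-gon of circumradius 6 (area = (16/2)·6.000²·sin(360°/16) = 110.21 mm²); the cube at (8, 15.5) is absent (z outside [16, 20.5]); the 22×28.5 cube at (12, -3) contributes its full rectangle (area 627.00 mm²); Merging all regions: the 2 present regions are separate (no shared area or edge), so areas and boundary lengths simply add and each stays a separate island — area = 737.21 mm²; the cube at (12, 16) (footprint 10.5×21) is included at this height (area 220.50 mm²); Taking the first minus the rest: starting from the result so far (737.21 mm²), the 10.5×21 cube at (12, 16) partially overlaps it — only the 99.75 mm² overlap (of its 220.50 mm²) is removed, clipping the outline — area = 637.46 mm². At z = 13.2: the r=6 cylinder gives a regular 16-gon of circumradius 6 (constant along its height) (area = (16/2)·6.000²·sin(360°/16) = 110.21 mm²); the cube at (8, 15.5) is absent (z outside [16, 20.5]); the cube at (12, -3) is present — its section is the full 22×28.5 rectangle (area 627.00 mm²); Taking the union: the 2 present regions are separate (no shared area or edge), so areas and boundary lengths simply add and each stays a separate island — area = 737.21 mm²; the cube at (12, 16) does not reach this height (z outside [3, 8]); After the difference (first − rest): none of the subtracted shapes is present at this height, so that combined region is unchanged — area = 737.21 mm². Checking containment: at z = 13.2 the cross-section extends beyond the z = 7.7 cross-section by about 99.75 mm².

part overhangs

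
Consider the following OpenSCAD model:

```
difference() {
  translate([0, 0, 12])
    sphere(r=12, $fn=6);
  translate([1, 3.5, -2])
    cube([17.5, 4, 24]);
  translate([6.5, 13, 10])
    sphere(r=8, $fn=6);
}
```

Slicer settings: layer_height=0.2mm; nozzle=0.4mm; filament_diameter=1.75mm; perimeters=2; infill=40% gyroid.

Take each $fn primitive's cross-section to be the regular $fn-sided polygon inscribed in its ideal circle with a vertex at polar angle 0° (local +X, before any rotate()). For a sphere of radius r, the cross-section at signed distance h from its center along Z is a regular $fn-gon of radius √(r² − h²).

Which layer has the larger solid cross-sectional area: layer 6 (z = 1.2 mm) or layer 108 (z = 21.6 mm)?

layer 108 (z = 21.6 mm)

Layer 6 (z = 1.2): the r=12 sphere contributes a regular 6-gon of circumradius √(12²−10.8²) = 5.231 (area = (6/2)·5.231²·sin(360°/6) = 71.08 mm²); the 17.5×4 cube at (1, 3.5) contributes its full rectangle (area 70.00 mm²); the sphere at (6.5, 13) does not reach this height (|z−center|=8.800 > r=8); Subtracting the remaining from the first: starting from the r=12 sphere (71.08 mm²), the 17.5×4 cube at (1, 3.5) partially overlaps it — only the 1.97 mm² overlap (of its 70.00 mm²) is removed, clipping the outline — area = 69.11 mm². So its area = 69.11 mm². Layer 108 (z = 21.6): the r=12 sphere contributes a regular 6-gon of circumradius √(12²−9.6²) = 7.200 (area = (6/2)·7.200²·sin(360°/6) = 134.68 mm²); the 17.5×4 cube at (1, 3.5) contributes its full rectangle (area 70.00 mm²); the sphere at (6.5, 13) is not intersected at this z (|z−center|=11.600 > r=8); After the difference (first − rest): starting from the r=12 sphere (134.68 mm²), the 17.5×4 cube at (1, 3.5) partially overlaps it — only the 9.27 mm² overlap (of its 70.00 mm²) is removed, clipping the outline — area = 125.41 mm². So its area = 125.41 mm². Layer 108 is larger (125.41 vs 69.11 mm²).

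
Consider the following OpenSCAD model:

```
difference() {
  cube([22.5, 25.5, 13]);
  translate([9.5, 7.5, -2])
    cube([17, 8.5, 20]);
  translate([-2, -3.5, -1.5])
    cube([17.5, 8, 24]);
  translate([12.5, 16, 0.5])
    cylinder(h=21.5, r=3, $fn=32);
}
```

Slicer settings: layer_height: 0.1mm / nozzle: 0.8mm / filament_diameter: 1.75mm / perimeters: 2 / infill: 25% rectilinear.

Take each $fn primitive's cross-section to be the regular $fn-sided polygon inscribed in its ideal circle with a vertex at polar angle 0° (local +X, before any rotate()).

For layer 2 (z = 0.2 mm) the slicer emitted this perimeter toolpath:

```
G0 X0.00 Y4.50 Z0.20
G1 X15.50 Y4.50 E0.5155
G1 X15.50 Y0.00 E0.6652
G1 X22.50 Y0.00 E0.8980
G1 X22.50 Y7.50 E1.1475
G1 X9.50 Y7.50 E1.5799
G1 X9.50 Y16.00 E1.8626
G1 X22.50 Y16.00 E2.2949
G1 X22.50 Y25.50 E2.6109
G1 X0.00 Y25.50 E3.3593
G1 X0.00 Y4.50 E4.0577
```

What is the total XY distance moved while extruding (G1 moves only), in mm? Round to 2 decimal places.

Sum the Euclidean lengths of each G1 segment: total = 122.00 mm.

122.00 mm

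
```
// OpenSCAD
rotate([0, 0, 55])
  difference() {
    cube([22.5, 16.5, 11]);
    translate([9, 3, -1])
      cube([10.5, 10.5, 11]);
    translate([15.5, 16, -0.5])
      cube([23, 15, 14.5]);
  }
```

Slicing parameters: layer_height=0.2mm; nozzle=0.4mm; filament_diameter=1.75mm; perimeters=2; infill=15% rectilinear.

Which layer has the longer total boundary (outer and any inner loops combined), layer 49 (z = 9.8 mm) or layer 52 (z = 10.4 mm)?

Layer 49 (z = 9.8): the cube is present — its section is the full 22.5×16.5 rectangle (perimeter 78.00 mm); the 10.5×10.5 cube at (9, 3) contributes its full rectangle (perimeter 42.00 mm); the cube at (15.5, 16) (footprint 23×15) is included at this height (perimeter 76.00 mm); After the difference (first − rest): starting from the 22.5×16.5 cube, the 10.5×10.5 cube at (9, 3) lies wholly inside it (removes its full 110.25 mm² and its 42.00 mm outline becomes a hole wall); the 23×15 cube at (15.5, 16) partially overlaps it — only the 3.50 mm² overlap (of its 345.00 mm²) is removed, clipping the outline — boundary (outer + 1 inner loop) = 120.00 mm; (rotated 55° about Z; rotation is an isometry so areas/perimeters/island counts are preserved). So its perimeter = 120.00 mm. Layer 52 (z = 10.4): the 22.5×16.5 cube contributes its full rectangle (perimeter 78.00 mm); the cube at (9, 3) is not intersected at this z (z outside [-1, 10]); the 23×15 cube at (15.5, 16) contributes its full rectangle (perimeter 76.00 mm); Subtracting the remaining from the first: starting from the 22.5×16.5 cube, the 23×15 cube at (15.5, 16) partially overlaps it — only the 3.50 mm² overlap (of its 345.00 mm²) is removed, clipping the outline — boundary = 78.00 mm; (rotated 55° about Z; rotation is an isometry so areas/perimeters/island counts are preserved). So its perimeter = 78.00 mm. Layer 49 is larger (120.00 vs 78.00 mm).

layer 49 (z = 9.8 mm)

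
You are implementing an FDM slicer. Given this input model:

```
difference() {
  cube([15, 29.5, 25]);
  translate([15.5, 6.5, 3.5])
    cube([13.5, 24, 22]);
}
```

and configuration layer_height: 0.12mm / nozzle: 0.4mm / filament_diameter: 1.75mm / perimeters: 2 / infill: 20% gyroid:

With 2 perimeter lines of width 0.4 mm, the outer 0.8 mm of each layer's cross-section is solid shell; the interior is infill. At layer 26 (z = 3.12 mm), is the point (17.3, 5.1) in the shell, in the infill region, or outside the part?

outside

At z = 3.12 mm: the cube (footprint 15×29.5) is included at this height; the cube at (15.5, 6.5) is absent (z outside [3.5, 25.5]); Taking the first minus the rest: none of the subtracted shapes is present at this height, so the 15×29.5 cube is unchanged — 1 connected region. Overall, the cross-section is a single solid region. The nearest boundary edge runs (15.00, 0.00)→(15.00, 29.50); distance from the point to it = 2.30 mm. The point is not inside any of the regions above, so it lies outside the cross-section (2.30 mm from the nearest boundary).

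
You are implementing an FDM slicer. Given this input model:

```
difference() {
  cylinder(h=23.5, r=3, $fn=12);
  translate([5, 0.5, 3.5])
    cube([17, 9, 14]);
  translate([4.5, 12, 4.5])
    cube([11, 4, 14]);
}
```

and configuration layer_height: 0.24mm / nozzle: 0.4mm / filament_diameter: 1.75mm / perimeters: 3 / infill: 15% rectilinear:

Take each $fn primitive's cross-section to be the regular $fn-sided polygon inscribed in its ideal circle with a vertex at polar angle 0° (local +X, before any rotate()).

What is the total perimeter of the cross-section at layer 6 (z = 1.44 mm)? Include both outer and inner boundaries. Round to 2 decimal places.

At z = 1.44 mm: the cylinder: section is a regular 12-gon, circumradius r=3 (perimeter = 2·12·3.000·sin(180°/12) = 18.63 mm); the cube at (5, 0.5) is absent (z outside [3.5, 17.5]); the cube at (4.5, 12) is absent (z outside [4.5, 18.5]); After the difference (first − rest): none of the subtracted shapes is present at this height, so the r=3 cylinder is unchanged — boundary = 18.63 mm. Overall, the cross-section is a single solid region. Total boundary length (outer) = 18.63 mm.

18.63 mm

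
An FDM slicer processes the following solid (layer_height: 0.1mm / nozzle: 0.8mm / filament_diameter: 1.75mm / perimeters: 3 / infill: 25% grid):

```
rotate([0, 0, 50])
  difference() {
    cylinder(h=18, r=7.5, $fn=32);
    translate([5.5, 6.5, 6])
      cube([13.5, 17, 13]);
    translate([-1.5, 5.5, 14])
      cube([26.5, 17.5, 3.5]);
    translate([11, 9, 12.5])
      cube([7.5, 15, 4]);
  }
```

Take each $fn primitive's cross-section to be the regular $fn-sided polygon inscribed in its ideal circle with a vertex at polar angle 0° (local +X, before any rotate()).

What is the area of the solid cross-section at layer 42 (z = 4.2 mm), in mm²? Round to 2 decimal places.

At z = 4.2 mm: the r=7.5 cylinder contributes a regular 32-gon of circumradius 7.5 (area = (32/2)·7.500²·sin(360°/32) = 175.58 mm²); the cube at (5.5, 6.5) does not reach this height (z outside [6, 19]); the cube at (-1.5, 5.5) is absent (z outside [14, 17.5]); the cube at (11, 9) is not intersected at this z (z outside [12.5, 16.5]); After the difference (first − rest): none of the subtracted shapes is present at this height, so the r=7.5 cylinder is unchanged — area = 175.58 mm²; (whole slice rotated 50° about Z — lengths, areas and connectivity unchanged). Overall, the cross-section is a single solid region. Net area = 175.58 mm².

175.58 mm²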